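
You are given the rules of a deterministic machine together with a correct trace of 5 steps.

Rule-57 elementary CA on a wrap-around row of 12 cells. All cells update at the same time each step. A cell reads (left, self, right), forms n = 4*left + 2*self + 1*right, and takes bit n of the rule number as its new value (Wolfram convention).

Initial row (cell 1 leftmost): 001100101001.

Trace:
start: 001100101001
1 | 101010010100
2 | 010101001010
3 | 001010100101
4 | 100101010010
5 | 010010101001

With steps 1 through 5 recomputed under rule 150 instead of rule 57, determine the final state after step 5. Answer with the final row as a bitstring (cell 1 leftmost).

110111011101

(re-executing steps 1..5 under rule 150; state before step 1: 001100101001)
1 | 110011101111
2 | 101101000111
3 | 000001101011
4 | 100010001000
5 | 110111011101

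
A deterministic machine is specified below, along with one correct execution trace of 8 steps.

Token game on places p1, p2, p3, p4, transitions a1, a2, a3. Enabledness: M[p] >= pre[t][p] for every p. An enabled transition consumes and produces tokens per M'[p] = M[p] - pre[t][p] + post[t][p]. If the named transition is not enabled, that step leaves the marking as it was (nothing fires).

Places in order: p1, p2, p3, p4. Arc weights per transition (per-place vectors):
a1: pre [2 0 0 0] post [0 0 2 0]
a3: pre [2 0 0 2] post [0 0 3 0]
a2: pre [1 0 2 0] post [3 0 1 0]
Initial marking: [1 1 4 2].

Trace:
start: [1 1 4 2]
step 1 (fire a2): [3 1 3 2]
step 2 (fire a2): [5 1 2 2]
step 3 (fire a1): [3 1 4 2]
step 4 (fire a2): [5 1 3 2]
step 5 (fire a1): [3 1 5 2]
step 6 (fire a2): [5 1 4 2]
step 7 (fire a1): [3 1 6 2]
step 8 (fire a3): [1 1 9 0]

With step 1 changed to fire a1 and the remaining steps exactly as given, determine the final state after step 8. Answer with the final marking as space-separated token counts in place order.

1 1 7 2

(re-executing from step 1 with the substitution; state before step 1: [1 1 4 2])
step 1 (fire a1): [1 1 4 2]
step 2 (fire a2): [3 1 3 2]
step 3 (fire a1): [1 1 5 2]
step 4 (fire a2): [3 1 4 2]
step 5 (fire a1): [1 1 6 2]
step 6 (fire a2): [3 1 5 2]
step 7 (fire a1): [1 1 7 2]
step 8 (fire a3): [1 1 7 2]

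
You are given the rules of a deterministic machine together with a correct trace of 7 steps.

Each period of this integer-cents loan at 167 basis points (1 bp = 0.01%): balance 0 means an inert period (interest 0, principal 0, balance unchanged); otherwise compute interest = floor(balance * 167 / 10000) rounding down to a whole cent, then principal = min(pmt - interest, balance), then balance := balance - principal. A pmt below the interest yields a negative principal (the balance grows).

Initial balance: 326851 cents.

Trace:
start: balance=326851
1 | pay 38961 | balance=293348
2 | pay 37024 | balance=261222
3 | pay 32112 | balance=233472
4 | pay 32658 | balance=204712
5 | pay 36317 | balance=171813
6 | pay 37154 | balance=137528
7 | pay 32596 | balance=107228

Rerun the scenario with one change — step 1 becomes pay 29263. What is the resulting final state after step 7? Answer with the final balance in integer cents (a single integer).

(re-executing from step 1 with the substitution; state before step 1: balance=326851)
1 | pay 29263 | balance=303046
2 | pay 37024 | balance=271082
3 | pay 32112 | balance=243497
4 | pay 32658 | balance=214905
5 | pay 36317 | balance=182176
6 | pay 37154 | balance=148064
7 | pay 32596 | balance=117940

117940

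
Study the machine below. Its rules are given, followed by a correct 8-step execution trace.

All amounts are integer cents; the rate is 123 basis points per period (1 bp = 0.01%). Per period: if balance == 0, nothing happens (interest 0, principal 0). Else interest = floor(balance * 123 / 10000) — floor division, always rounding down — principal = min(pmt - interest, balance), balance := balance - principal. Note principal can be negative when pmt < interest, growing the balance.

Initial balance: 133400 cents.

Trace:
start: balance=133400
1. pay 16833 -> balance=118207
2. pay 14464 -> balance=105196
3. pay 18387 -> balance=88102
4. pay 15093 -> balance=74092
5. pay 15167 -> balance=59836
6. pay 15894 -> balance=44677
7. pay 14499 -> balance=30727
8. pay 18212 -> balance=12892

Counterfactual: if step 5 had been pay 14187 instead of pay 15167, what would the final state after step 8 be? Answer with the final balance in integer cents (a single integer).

13910

(re-executing from step 5 with the substitution; state before step 5: balance=74092)
5. pay 14187 -> balance=60816
6. pay 15894 -> balance=45670
7. pay 14499 -> balance=31732
8. pay 18212 -> balance=13910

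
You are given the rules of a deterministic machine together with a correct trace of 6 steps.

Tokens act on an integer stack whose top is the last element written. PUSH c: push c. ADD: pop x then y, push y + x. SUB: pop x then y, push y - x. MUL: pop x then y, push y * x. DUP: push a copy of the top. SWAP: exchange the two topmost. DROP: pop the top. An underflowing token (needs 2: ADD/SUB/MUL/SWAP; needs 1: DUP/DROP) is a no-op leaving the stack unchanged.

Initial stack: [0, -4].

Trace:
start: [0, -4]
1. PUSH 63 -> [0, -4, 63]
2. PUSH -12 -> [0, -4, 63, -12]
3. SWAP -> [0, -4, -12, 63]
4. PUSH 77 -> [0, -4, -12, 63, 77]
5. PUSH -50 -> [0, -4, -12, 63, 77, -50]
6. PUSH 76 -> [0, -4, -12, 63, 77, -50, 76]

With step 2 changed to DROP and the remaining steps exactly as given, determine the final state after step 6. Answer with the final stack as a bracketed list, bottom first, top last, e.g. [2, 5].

(re-executing from step 2 with the substitution; state before step 2: [0, -4, 63])
2. DROP -> [0, -4]
3. SWAP -> [-4, 0]
4. PUSH 77 -> [-4, 0, 77]
5. PUSH -50 -> [-4, 0, 77, -50]
6. PUSH 76 -> [-4, 0, 77, -50, 76]

[-4, 0, 77, -50, 76]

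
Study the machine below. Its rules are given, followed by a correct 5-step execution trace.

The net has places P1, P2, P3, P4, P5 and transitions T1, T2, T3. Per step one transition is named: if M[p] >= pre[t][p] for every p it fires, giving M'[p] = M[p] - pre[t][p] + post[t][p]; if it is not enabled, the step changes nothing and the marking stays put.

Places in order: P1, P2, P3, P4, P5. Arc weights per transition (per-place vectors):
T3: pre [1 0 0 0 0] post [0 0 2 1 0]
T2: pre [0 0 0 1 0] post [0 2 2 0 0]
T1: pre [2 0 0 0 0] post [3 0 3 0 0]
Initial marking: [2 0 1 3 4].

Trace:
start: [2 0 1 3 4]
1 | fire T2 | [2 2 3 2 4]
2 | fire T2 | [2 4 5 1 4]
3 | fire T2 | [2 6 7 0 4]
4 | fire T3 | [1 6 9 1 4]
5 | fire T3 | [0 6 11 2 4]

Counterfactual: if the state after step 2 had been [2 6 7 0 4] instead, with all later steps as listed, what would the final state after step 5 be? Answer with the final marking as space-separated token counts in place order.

0 6 11 2 4

state after step 2 := [2 6 7 0 4]
3 | fire T2 | [2 6 7 0 4]
4 | fire T3 | [1 6 9 1 4]
5 | fire T3 | [0 6 11 2 4]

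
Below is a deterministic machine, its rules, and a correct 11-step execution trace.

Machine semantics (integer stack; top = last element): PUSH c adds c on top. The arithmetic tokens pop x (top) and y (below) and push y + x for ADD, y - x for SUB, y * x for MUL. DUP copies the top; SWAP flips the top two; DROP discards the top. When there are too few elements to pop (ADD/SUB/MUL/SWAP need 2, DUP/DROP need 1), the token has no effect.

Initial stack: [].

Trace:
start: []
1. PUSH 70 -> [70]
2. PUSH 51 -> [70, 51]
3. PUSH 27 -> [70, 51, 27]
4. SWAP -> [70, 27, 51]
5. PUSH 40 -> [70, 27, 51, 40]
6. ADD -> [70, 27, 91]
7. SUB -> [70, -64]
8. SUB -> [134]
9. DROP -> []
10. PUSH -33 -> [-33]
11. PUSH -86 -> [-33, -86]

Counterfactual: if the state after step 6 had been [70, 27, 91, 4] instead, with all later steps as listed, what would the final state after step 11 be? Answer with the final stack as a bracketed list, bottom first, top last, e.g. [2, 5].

[70, -33, -86]

state after step 6 := [70, 27, 91, 4]
7. SUB -> [70, 27, 87]
8. SUB -> [70, -60]
9. DROP -> [70]
10. PUSH -33 -> [70, -33]
11. PUSH -86 -> [70, -33, -86]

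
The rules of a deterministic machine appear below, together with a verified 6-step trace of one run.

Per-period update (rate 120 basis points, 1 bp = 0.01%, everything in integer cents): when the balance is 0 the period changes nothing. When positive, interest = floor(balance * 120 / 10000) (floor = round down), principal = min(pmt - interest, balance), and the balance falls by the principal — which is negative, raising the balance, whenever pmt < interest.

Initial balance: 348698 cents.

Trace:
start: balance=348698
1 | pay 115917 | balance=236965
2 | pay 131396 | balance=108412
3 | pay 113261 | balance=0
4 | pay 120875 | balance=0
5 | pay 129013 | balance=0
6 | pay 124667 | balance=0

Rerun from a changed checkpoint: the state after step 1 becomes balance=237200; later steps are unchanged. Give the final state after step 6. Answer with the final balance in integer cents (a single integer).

0

state after step 1 := balance=237200
2 | pay 131396 | balance=108650
3 | pay 113261 | balance=0
4 | pay 120875 | balance=0
5 | pay 129013 | balance=0
6 | pay 124667 | balance=0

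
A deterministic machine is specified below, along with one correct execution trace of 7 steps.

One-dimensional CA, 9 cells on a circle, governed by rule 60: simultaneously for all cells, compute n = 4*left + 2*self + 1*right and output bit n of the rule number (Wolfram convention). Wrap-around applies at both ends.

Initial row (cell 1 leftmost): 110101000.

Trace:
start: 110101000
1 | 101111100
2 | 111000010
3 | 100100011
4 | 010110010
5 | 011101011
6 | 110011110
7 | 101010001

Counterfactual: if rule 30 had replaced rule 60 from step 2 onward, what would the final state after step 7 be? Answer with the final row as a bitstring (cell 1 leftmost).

(re-executing steps 2..7 under rule 30; state before step 2: 101111100)
2 | 101000011
3 | 001100110
4 | 011011101
5 | 010010001
6 | 011111011
7 | 010000010

010000010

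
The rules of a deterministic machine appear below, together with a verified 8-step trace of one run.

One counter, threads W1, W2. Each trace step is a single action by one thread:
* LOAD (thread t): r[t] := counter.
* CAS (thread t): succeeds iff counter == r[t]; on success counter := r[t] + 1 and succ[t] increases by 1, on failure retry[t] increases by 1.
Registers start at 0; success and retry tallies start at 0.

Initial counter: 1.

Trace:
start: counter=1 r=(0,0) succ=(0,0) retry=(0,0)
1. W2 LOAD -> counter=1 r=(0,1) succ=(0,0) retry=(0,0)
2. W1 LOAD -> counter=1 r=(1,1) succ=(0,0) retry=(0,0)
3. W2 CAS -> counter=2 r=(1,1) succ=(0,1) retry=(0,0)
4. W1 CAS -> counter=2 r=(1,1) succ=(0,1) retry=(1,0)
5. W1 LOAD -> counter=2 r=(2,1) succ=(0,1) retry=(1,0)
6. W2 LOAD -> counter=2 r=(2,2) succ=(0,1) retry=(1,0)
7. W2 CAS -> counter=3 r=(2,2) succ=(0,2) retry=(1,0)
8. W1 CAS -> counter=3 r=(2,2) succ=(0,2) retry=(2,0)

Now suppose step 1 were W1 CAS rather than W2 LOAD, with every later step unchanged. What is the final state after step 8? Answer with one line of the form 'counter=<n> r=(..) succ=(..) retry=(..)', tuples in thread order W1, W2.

(re-executing from step 1 with the substitution; state before step 1: counter=1 r=(0,0) succ=(0,0) retry=(0,0))
1. W1 CAS -> counter=1 r=(0,0) succ=(0,0) retry=(1,0)
2. W1 LOAD -> counter=1 r=(1,0) succ=(0,0) retry=(1,0)
3. W2 CAS -> counter=1 r=(1,0) succ=(0,0) retry=(1,1)
4. W1 CAS -> counter=2 r=(1,0) succ=(1,0) retry=(1,1)
5. W1 LOAD -> counter=2 r=(2,0) succ=(1,0) retry=(1,1)
6. W2 LOAD -> counter=2 r=(2,2) succ=(1,0) retry=(1,1)
7. W2 CAS -> counter=3 r=(2,2) succ=(1,1) retry=(1,1)
8. W1 CAS -> counter=3 r=(2,2) succ=(1,1) retry=(2,1)

counter=3 r=(2,2) succ=(1,1) retry=(2,1)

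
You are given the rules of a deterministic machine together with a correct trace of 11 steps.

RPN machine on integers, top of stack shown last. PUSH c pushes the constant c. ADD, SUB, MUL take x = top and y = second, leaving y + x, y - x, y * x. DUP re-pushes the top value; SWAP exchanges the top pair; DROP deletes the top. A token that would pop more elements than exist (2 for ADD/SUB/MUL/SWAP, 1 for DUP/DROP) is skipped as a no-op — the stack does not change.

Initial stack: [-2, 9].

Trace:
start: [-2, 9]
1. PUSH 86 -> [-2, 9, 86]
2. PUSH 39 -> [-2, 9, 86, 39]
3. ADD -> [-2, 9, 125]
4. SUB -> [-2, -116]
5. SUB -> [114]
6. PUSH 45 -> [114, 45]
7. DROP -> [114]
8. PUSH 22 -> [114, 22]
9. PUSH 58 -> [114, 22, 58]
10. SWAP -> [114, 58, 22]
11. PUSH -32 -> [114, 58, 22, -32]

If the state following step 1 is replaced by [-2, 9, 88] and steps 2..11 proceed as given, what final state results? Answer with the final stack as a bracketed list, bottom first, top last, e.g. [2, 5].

[116, 58, 22, -32]

state after step 1 := [-2, 9, 88]
2. PUSH 39 -> [-2, 9, 88, 39]
3. ADD -> [-2, 9, 127]
4. SUB -> [-2, -118]
5. SUB -> [116]
6. PUSH 45 -> [116, 45]
7. DROP -> [116]
8. PUSH 22 -> [116, 22]
9. PUSH 58 -> [116, 22, 58]
10. SWAP -> [116, 58, 22]
11. PUSH -32 -> [116, 58, 22, -32]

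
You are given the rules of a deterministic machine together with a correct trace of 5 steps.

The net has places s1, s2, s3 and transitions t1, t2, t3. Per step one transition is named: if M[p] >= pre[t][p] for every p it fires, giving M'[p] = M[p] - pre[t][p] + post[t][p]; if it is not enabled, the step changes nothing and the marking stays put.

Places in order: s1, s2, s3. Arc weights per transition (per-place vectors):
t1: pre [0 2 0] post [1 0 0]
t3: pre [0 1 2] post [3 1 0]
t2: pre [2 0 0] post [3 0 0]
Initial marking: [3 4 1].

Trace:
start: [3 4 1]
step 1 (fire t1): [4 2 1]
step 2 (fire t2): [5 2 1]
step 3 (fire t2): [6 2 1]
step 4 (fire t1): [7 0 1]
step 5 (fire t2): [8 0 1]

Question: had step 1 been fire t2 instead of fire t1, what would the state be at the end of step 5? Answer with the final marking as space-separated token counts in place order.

(re-executing from step 1 with the substitution; state before step 1: [3 4 1])
step 1 (fire t2): [4 4 1]
step 2 (fire t2): [5 4 1]
step 3 (fire t2): [6 4 1]
step 4 (fire t1): [7 2 1]
step 5 (fire t2): [8 2 1]

8 2 1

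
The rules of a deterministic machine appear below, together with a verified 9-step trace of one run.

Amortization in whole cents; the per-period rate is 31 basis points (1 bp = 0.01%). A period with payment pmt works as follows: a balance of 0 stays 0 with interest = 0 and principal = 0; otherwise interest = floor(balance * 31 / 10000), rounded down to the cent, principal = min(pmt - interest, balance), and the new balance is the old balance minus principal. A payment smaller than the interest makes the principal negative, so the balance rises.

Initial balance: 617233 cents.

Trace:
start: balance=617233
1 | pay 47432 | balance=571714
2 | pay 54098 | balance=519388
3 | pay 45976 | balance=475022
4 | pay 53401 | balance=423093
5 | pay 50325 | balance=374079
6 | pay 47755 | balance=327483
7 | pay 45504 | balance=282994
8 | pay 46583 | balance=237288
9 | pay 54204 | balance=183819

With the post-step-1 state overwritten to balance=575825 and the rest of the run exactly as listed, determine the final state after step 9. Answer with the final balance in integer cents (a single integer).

188033

state after step 1 := balance=575825
2 | pay 54098 | balance=523512
3 | pay 45976 | balance=479158
4 | pay 53401 | balance=427242
5 | pay 50325 | balance=378241
6 | pay 47755 | balance=331658
7 | pay 45504 | balance=287182
8 | pay 46583 | balance=241489
9 | pay 54204 | balance=188033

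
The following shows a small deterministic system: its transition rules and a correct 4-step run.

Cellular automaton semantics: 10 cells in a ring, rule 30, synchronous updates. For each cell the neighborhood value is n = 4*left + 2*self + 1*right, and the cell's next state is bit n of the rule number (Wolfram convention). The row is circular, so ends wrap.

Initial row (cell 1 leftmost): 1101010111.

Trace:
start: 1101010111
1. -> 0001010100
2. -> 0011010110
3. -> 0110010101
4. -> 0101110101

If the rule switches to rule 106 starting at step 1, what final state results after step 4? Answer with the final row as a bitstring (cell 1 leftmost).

1011011011

(re-executing steps 1..4 under rule 106; state before step 1: 1101010111)
1. -> 0110101100
2. -> 1111011100
3. -> 1001110101
4. -> 1011011011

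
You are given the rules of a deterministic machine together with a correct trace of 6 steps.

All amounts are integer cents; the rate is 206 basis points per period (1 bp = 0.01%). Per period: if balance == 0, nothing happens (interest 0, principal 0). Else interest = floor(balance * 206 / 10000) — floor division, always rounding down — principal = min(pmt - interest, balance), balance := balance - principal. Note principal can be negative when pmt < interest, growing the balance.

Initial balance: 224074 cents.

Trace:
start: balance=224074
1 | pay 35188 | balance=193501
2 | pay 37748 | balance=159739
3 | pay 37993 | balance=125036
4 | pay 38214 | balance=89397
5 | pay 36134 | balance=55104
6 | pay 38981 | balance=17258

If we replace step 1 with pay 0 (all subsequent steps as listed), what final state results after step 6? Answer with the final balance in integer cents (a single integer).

56222

(re-executing from step 1 with the substitution; state before step 1: balance=224074)
1 | pay 0 | balance=228689
2 | pay 37748 | balance=195651
3 | pay 37993 | balance=161688
4 | pay 38214 | balance=126804
5 | pay 36134 | balance=93282
6 | pay 38981 | balance=56222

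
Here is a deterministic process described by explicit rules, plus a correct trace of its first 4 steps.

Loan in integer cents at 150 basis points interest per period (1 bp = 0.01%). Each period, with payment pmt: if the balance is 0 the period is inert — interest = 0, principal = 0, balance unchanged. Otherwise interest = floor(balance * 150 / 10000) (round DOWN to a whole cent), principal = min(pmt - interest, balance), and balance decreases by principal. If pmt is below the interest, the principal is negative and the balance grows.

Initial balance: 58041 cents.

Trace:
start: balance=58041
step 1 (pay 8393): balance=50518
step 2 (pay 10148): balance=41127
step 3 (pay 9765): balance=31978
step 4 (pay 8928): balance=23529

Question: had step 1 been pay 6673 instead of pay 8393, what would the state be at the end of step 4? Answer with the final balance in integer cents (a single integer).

(re-executing from step 1 with the substitution; state before step 1: balance=58041)
step 1 (pay 6673): balance=52238
step 2 (pay 10148): balance=42873
step 3 (pay 9765): balance=33751
step 4 (pay 8928): balance=25329

25329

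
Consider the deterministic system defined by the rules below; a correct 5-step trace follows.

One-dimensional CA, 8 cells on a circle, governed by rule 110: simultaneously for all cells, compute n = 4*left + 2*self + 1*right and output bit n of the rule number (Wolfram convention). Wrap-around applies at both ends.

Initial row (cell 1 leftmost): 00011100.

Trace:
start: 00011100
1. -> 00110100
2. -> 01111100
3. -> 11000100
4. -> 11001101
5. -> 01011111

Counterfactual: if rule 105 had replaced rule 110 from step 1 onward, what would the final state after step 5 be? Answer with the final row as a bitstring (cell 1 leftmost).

11010101

(re-executing steps 1..5 under rule 105; state before step 1: 00011100)
1. -> 11010101
2. -> 01101011
3. -> 11110111
4. -> 00011100
5. -> 11010101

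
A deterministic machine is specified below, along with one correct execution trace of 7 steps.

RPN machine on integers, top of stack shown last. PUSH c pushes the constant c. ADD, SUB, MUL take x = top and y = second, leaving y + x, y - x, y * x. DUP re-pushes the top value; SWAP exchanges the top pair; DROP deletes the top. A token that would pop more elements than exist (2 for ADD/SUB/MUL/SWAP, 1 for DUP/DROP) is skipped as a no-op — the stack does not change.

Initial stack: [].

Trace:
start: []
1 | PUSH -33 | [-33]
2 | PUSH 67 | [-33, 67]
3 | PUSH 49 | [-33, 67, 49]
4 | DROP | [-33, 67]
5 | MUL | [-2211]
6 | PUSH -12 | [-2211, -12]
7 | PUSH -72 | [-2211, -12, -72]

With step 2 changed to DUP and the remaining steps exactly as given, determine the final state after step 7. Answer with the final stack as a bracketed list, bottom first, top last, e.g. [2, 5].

(re-executing from step 2 with the substitution; state before step 2: [-33])
2 | DUP | [-33, -33]
3 | PUSH 49 | [-33, -33, 49]
4 | DROP | [-33, -33]
5 | MUL | [1089]
6 | PUSH -12 | [1089, -12]
7 | PUSH -72 | [1089, -12, -72]

[1089, -12, -72]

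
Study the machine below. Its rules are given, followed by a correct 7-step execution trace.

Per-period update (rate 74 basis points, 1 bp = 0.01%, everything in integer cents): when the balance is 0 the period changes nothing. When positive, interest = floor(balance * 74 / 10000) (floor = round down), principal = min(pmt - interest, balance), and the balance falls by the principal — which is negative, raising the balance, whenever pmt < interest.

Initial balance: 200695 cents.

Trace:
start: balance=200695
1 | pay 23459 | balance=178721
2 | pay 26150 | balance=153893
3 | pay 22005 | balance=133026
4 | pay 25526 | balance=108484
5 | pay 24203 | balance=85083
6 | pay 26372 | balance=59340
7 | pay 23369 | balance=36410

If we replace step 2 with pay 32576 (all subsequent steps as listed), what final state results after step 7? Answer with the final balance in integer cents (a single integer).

29744

(re-executing from step 2 with the substitution; state before step 2: balance=178721)
2 | pay 32576 | balance=147467
3 | pay 22005 | balance=126553
4 | pay 25526 | balance=101963
5 | pay 24203 | balance=78514
6 | pay 26372 | balance=52723
7 | pay 23369 | balance=29744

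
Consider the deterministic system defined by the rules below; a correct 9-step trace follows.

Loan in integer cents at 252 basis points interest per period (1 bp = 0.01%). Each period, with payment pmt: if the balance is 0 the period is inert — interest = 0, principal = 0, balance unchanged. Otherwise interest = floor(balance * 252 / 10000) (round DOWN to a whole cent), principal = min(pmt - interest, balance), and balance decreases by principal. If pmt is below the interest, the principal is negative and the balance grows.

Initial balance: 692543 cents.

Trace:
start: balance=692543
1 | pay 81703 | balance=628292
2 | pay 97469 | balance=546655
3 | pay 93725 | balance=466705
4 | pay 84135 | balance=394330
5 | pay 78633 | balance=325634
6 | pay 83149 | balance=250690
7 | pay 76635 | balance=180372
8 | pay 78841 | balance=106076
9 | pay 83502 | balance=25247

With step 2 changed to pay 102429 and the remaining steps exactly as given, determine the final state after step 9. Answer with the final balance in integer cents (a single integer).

(re-executing from step 2 with the substitution; state before step 2: balance=628292)
2 | pay 102429 | balance=541695
3 | pay 93725 | balance=461620
4 | pay 84135 | balance=389117
5 | pay 78633 | balance=320289
6 | pay 83149 | balance=245211
7 | pay 76635 | balance=174755
8 | pay 78841 | balance=100317
9 | pay 83502 | balance=19342

19342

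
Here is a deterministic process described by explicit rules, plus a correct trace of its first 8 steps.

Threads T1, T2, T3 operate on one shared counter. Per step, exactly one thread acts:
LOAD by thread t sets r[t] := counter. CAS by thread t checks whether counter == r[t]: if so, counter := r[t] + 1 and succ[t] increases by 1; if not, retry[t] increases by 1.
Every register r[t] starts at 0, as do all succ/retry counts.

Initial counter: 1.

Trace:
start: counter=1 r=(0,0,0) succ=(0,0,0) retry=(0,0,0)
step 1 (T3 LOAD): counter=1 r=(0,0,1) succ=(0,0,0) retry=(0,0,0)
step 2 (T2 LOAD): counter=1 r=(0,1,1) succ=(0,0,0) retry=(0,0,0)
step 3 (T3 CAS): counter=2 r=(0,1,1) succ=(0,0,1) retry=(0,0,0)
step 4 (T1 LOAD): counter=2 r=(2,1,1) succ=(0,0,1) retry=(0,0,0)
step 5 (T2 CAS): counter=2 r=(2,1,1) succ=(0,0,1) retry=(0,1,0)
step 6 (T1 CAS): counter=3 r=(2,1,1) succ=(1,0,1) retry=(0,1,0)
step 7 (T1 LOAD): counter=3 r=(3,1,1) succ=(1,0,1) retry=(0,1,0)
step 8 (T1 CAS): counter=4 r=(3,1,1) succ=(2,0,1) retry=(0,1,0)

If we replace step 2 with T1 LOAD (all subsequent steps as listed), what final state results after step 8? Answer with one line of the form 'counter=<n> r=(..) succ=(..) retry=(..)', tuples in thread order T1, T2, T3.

counter=4 r=(3,0,1) succ=(2,0,1) retry=(0,1,0)

(re-executing from step 2 with the substitution; state before step 2: counter=1 r=(0,0,1) succ=(0,0,0) retry=(0,0,0))
step 2 (T1 LOAD): counter=1 r=(1,0,1) succ=(0,0,0) retry=(0,0,0)
step 3 (T3 CAS): counter=2 r=(1,0,1) succ=(0,0,1) retry=(0,0,0)
step 4 (T1 LOAD): counter=2 r=(2,0,1) succ=(0,0,1) retry=(0,0,0)
step 5 (T2 CAS): counter=2 r=(2,0,1) succ=(0,0,1) retry=(0,1,0)
step 6 (T1 CAS): counter=3 r=(2,0,1) succ=(1,0,1) retry=(0,1,0)
step 7 (T1 LOAD): counter=3 r=(3,0,1) succ=(1,0,1) retry=(0,1,0)
step 8 (T1 CAS): counter=4 r=(3,0,1) succ=(2,0,1) retry=(0,1,0)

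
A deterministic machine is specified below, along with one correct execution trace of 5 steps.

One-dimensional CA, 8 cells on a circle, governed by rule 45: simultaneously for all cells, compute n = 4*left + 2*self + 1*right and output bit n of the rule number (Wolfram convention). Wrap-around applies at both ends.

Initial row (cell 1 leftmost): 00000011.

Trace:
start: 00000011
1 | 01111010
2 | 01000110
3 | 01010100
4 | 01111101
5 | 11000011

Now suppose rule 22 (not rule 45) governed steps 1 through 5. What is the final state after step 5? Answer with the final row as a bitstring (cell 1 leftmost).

(re-executing steps 1..5 under rule 22; state before step 1: 00000011)
1 | 10000100
2 | 11001111
3 | 00110000
4 | 01001000
5 | 11111100

11111100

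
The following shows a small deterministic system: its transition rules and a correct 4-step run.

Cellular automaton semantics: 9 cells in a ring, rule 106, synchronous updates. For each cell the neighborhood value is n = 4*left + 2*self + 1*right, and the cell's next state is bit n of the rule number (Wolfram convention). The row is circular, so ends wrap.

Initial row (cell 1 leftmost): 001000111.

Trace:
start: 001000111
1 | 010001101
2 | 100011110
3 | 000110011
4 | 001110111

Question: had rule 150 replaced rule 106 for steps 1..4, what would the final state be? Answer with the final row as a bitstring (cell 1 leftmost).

011010001

(re-executing steps 1..4 under rule 150; state before step 1: 001000111)
1 | 111101010
2 | 011001010
3 | 100111011
4 | 011010001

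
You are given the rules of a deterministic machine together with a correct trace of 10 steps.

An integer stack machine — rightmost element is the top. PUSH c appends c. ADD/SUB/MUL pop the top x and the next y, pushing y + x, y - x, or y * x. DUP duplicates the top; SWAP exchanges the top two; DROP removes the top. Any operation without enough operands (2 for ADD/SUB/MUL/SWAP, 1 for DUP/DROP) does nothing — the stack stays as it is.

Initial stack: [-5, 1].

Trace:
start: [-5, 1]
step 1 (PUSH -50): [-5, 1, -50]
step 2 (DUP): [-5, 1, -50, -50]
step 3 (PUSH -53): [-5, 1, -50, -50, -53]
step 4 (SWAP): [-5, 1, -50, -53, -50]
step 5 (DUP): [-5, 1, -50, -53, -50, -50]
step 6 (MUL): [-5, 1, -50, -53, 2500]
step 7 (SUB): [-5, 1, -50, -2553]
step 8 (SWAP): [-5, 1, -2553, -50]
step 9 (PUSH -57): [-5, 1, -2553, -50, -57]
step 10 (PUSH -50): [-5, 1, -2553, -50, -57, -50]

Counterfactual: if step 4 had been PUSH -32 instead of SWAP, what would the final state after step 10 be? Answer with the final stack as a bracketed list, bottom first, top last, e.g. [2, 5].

[-5, 1, -50, -1077, -50, -57, -50]

(re-executing from step 4 with the substitution; state before step 4: [-5, 1, -50, -50, -53])
step 4 (PUSH -32): [-5, 1, -50, -50, -53, -32]
step 5 (DUP): [-5, 1, -50, -50, -53, -32, -32]
step 6 (MUL): [-5, 1, -50, -50, -53, 1024]
step 7 (SUB): [-5, 1, -50, -50, -1077]
step 8 (SWAP): [-5, 1, -50, -1077, -50]
step 9 (PUSH -57): [-5, 1, -50, -1077, -50, -57]
step 10 (PUSH -50): [-5, 1, -50, -1077, -50, -57, -50]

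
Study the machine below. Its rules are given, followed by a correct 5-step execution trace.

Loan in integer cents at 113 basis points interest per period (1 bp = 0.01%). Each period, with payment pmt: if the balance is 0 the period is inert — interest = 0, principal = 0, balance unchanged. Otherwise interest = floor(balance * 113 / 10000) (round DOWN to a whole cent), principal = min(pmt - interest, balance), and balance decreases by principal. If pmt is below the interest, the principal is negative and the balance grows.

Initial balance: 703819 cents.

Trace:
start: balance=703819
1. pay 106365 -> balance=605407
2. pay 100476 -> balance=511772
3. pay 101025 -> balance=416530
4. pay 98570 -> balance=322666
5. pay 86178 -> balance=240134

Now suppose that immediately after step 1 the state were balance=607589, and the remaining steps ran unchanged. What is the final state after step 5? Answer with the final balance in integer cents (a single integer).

242414

state after step 1 := balance=607589
2. pay 100476 -> balance=513978
3. pay 101025 -> balance=418760
4. pay 98570 -> balance=324921
5. pay 86178 -> balance=242414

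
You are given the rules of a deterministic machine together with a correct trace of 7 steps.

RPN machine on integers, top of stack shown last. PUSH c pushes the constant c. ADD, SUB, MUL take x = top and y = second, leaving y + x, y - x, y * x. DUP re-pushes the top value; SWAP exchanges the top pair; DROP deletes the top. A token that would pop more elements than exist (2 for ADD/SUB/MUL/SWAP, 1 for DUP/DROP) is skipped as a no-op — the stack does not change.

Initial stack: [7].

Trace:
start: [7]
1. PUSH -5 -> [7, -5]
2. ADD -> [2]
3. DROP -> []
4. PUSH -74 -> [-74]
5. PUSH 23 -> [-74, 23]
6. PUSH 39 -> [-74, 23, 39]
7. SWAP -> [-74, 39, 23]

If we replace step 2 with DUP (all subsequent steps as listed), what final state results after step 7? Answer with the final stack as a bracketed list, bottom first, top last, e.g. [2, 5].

(re-executing from step 2 with the substitution; state before step 2: [7, -5])
2. DUP -> [7, -5, -5]
3. DROP -> [7, -5]
4. PUSH -74 -> [7, -5, -74]
5. PUSH 23 -> [7, -5, -74, 23]
6. PUSH 39 -> [7, -5, -74, 23, 39]
7. SWAP -> [7, -5, -74, 39, 23]

[7, -5, -74, 39, 23]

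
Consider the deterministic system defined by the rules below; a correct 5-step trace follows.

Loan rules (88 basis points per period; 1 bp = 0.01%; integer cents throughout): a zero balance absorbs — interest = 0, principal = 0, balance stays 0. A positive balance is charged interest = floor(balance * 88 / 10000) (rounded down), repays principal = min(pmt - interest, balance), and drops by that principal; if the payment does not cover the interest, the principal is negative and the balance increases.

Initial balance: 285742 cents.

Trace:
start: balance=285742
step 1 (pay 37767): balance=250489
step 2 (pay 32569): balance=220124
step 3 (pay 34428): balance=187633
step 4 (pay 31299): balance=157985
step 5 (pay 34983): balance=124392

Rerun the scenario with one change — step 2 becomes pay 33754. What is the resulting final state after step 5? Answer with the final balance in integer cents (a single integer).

123174

(re-executing from step 2 with the substitution; state before step 2: balance=250489)
step 2 (pay 33754): balance=218939
step 3 (pay 34428): balance=186437
step 4 (pay 31299): balance=156778
step 5 (pay 34983): balance=123174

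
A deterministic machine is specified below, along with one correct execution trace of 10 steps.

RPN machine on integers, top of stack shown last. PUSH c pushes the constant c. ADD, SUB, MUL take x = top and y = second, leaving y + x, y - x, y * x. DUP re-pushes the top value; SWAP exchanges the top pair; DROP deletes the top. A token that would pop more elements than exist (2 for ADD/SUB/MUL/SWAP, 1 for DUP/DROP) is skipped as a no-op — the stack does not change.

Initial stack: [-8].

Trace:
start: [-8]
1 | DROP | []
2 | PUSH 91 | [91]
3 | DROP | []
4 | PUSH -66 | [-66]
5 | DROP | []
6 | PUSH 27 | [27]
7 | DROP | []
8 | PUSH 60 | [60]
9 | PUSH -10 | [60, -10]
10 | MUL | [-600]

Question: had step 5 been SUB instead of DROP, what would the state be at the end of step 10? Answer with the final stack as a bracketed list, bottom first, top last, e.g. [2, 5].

(re-executing from step 5 with the substitution; state before step 5: [-66])
5 | SUB | [-66]
6 | PUSH 27 | [-66, 27]
7 | DROP | [-66]
8 | PUSH 60 | [-66, 60]
9 | PUSH -10 | [-66, 60, -10]
10 | MUL | [-66, -600]

[-66, -600]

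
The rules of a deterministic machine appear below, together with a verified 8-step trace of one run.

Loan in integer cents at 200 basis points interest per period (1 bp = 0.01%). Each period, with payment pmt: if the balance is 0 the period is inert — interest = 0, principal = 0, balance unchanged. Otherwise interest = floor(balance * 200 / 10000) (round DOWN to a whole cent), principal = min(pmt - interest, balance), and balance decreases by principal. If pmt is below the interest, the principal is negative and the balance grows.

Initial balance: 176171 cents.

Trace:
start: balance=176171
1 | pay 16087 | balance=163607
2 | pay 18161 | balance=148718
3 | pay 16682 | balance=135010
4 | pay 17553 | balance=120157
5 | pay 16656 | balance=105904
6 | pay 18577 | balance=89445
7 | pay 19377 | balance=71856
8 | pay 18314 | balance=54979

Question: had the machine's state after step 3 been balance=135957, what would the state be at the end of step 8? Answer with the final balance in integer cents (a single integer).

56023

state after step 3 := balance=135957
4 | pay 17553 | balance=121123
5 | pay 16656 | balance=106889
6 | pay 18577 | balance=90449
7 | pay 19377 | balance=72880
8 | pay 18314 | balance=56023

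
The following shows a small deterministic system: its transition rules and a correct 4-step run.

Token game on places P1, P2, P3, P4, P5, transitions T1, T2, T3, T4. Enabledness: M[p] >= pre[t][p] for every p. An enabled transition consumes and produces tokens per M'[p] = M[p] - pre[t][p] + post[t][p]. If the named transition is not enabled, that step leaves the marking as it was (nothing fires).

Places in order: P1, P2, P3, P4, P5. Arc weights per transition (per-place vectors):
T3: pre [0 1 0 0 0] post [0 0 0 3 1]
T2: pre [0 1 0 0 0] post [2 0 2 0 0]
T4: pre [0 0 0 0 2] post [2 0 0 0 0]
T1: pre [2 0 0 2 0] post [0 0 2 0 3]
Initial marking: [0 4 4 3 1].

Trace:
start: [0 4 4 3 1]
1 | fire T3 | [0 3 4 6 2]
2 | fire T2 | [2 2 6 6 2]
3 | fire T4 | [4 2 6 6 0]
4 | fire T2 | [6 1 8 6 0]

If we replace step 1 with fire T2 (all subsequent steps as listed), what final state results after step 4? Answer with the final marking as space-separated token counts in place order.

(re-executing from step 1 with the substitution; state before step 1: [0 4 4 3 1])
1 | fire T2 | [2 3 6 3 1]
2 | fire T2 | [4 2 8 3 1]
3 | fire T4 | [4 2 8 3 1]
4 | fire T2 | [6 1 10 3 1]

6 1 10 3 1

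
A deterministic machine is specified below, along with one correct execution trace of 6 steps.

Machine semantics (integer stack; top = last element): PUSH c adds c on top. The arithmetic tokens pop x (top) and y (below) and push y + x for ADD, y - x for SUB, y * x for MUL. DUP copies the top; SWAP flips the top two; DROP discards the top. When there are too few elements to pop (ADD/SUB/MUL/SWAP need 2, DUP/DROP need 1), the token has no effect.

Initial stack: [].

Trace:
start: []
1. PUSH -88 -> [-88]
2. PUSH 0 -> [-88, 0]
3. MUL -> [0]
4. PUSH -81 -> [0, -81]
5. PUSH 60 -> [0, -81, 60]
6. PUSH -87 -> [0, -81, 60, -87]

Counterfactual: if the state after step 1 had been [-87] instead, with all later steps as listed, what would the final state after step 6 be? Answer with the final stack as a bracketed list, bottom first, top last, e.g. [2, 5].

[0, -81, 60, -87]

state after step 1 := [-87]
2. PUSH 0 -> [-87, 0]
3. MUL -> [0]
4. PUSH -81 -> [0, -81]
5. PUSH 60 -> [0, -81, 60]
6. PUSH -87 -> [0, -81, 60, -87]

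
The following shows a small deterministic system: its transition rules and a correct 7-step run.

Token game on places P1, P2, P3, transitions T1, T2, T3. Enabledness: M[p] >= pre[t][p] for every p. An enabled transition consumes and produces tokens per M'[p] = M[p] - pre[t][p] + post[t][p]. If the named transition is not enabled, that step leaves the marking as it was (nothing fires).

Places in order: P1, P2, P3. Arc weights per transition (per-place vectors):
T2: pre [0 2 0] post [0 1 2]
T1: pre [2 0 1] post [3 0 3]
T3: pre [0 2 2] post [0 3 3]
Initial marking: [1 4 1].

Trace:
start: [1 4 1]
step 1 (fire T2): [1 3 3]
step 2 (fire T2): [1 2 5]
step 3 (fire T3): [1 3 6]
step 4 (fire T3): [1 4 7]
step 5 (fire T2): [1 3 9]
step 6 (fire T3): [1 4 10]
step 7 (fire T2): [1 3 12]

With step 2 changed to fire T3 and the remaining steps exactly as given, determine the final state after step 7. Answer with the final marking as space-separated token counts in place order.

(re-executing from step 2 with the substitution; state before step 2: [1 3 3])
step 2 (fire T3): [1 4 4]
step 3 (fire T3): [1 5 5]
step 4 (fire T3): [1 6 6]
step 5 (fire T2): [1 5 8]
step 6 (fire T3): [1 6 9]
step 7 (fire T2): [1 5 11]

1 5 11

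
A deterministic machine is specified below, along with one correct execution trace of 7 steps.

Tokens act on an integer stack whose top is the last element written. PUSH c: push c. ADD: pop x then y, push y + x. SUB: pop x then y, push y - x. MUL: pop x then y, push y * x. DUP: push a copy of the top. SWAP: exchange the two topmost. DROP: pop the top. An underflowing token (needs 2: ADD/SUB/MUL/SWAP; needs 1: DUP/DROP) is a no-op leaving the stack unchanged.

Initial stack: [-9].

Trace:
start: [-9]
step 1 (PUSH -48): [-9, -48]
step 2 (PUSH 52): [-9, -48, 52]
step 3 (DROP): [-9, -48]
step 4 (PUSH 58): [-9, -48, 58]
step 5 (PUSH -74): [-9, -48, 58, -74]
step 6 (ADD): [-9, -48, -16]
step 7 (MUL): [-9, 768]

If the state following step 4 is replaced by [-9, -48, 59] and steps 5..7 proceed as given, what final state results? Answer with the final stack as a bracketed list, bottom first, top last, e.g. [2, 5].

[-9, 720]

state after step 4 := [-9, -48, 59]
step 5 (PUSH -74): [-9, -48, 59, -74]
step 6 (ADD): [-9, -48, -15]
step 7 (MUL): [-9, 720]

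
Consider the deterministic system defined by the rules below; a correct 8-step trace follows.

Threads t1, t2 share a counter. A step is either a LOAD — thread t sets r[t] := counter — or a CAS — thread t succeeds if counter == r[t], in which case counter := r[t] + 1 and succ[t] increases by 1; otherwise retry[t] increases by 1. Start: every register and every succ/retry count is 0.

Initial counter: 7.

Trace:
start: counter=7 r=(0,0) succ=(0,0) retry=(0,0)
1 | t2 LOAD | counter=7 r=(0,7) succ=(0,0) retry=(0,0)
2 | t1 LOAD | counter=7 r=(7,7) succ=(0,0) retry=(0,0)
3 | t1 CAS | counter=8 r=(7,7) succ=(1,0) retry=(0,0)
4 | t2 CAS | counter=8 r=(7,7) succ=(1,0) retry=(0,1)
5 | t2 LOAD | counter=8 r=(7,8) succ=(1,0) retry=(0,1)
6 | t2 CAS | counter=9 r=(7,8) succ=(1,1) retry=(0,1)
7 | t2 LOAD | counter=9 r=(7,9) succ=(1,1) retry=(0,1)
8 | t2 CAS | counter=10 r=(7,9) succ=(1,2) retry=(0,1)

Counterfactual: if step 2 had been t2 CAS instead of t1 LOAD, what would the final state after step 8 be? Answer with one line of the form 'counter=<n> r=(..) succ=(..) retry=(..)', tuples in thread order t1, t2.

counter=10 r=(0,9) succ=(0,3) retry=(1,1)

(re-executing from step 2 with the substitution; state before step 2: counter=7 r=(0,7) succ=(0,0) retry=(0,0))
2 | t2 CAS | counter=8 r=(0,7) succ=(0,1) retry=(0,0)
3 | t1 CAS | counter=8 r=(0,7) succ=(0,1) retry=(1,0)
4 | t2 CAS | counter=8 r=(0,7) succ=(0,1) retry=(1,1)
5 | t2 LOAD | counter=8 r=(0,8) succ=(0,1) retry=(1,1)
6 | t2 CAS | counter=9 r=(0,8) succ=(0,2) retry=(1,1)
7 | t2 LOAD | counter=9 r=(0,9) succ=(0,2) retry=(1,1)
8 | t2 CAS | counter=10 r=(0,9) succ=(0,3) retry=(1,1)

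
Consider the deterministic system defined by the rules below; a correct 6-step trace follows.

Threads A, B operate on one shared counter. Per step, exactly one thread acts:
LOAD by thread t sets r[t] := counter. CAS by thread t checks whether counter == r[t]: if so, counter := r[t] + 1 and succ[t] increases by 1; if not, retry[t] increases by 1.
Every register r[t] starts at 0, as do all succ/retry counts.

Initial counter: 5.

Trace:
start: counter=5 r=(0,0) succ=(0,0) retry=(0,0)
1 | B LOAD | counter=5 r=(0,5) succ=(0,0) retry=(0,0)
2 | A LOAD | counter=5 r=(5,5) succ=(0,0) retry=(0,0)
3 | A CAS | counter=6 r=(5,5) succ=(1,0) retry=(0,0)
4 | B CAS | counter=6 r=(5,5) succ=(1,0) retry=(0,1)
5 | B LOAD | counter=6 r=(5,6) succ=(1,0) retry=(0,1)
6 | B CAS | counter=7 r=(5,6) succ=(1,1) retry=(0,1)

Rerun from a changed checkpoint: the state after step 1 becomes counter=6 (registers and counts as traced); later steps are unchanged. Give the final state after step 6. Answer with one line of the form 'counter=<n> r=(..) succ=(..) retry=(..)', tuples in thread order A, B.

counter=8 r=(6,7) succ=(1,1) retry=(0,1)

state after step 1 := counter=6 r=(0,5) succ=(0,0) retry=(0,0)
2 | A LOAD | counter=6 r=(6,5) succ=(0,0) retry=(0,0)
3 | A CAS | counter=7 r=(6,5) succ=(1,0) retry=(0,0)
4 | B CAS | counter=7 r=(6,5) succ=(1,0) retry=(0,1)
5 | B LOAD | counter=7 r=(6,7) succ=(1,0) retry=(0,1)
6 | B CAS | counter=8 r=(6,7) succ=(1,1) retry=(0,1)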